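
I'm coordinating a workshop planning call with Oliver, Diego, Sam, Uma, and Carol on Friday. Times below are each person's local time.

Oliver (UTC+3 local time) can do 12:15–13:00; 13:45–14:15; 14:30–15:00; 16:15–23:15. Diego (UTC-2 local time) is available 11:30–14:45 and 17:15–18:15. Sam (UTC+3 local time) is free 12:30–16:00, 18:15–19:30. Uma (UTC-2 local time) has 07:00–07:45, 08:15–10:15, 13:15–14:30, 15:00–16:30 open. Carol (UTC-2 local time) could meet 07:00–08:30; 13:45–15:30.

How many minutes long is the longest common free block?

45

Oliver in UTC: 09:15-10:00, 10:45-11:15, 11:30-12:00, 13:15-20:15 (subtract 3h to convert from UTC+3).
Diego in UTC: 13:30-16:45, 19:15-20:15 (add 2h to convert from UTC-2).
Sam in UTC: 09:30-13:00, 15:15-16:30 (subtract 3h to convert from UTC+3).
Uma in UTC: 09:00-09:45, 10:15-12:15, 15:15-16:30, 17:00-18:30 (add 2h to convert from UTC-2).
Carol in UTC: 09:00-10:30, 15:45-17:30 (add 2h to convert from UTC-2).
Oliver ∩ Diego: 13:30-16:45, 19:15-20:15.
Oliver ∩ Diego ∩ Sam: 15:15-16:30.
Oliver ∩ Diego ∩ Sam ∩ Uma: 15:15-16:30.
Oliver ∩ Diego ∩ Sam ∩ Uma ∩ Carol: 15:45-16:30.
So the common availability across everyone is 15:45-16:30.
The longest is 15:45-16:30 at 45 minutes.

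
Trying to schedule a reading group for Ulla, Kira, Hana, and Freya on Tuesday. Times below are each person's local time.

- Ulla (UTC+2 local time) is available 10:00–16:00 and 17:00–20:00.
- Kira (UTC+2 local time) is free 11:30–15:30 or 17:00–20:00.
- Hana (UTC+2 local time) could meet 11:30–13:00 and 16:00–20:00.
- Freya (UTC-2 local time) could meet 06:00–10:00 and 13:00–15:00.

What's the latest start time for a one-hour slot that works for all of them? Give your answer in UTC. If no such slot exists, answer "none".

16:00

Ulla in UTC: 08:00-14:00, 15:00-18:00 (subtract 2h to convert from UTC+2).
Kira in UTC: 09:30-13:30, 15:00-18:00 (subtract 2h to convert from UTC+2).
Hana in UTC: 09:30-11:00, 14:00-18:00 (subtract 2h to convert from UTC+2).
Freya in UTC: 08:00-12:00, 15:00-17:00 (add 2h to convert from UTC-2).
Ulla ∩ Kira: 09:30-13:30, 15:00-18:00.
Ulla ∩ Kira ∩ Hana: 09:30-11:00, 15:00-18:00.
Ulla ∩ Kira ∩ Hana ∩ Freya: 09:30-11:00, 15:00-17:00.
The last common window of at least 60 minutes is 15:00-17:00; a 60-minute meeting can start as late as 16:00 and still end by 17:00.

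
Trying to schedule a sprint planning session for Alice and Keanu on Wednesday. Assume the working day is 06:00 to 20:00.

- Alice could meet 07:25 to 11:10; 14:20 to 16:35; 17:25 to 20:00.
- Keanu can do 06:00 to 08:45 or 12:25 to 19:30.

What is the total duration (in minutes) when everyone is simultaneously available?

340

Alice ∩ Keanu: 07:25-08:45, 14:20-16:35, 17:25-19:30.
So the common availability across everyone is 07:25-08:45, 14:20-16:35, 17:25-19:30.
Summing the common windows: 80 + 135 + 125 = 340 minutes.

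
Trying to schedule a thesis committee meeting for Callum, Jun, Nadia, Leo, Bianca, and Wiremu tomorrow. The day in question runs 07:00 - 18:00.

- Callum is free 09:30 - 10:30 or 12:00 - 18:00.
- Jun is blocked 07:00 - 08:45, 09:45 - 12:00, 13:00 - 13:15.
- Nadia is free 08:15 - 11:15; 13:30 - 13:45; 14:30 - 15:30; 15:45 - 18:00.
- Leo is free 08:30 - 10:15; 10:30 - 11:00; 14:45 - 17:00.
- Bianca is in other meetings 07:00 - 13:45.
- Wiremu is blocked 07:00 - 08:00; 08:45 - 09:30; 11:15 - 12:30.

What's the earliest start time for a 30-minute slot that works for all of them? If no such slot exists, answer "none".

Callum free: 09:30-10:30, 12:00-18:00.
Jun free: 08:45-09:45, 12:00-13:00, 13:15-18:00 (invert busy blocks within the working day).
Nadia free: 08:15-11:15, 13:30-13:45, 14:30-15:30, 15:45-18:00.
Leo free: 08:30-10:15, 10:30-11:00, 14:45-17:00.
Bianca free: 13:45-18:00 (invert busy blocks within the working day).
Wiremu free: 08:00-08:45, 09:30-11:15, 12:30-18:00 (invert busy blocks within the working day).
Callum ∩ Jun: 09:30-09:45, 12:00-13:00, 13:15-18:00.
Callum ∩ Jun ∩ Nadia: 09:30-09:45, 13:30-13:45, 14:30-15:30, 15:45-18:00.
Callum ∩ Jun ∩ Nadia ∩ Leo: 09:30-09:45, 14:45-15:30, 15:45-17:00.
Callum ∩ Jun ∩ Nadia ∩ Leo ∩ Bianca: 14:45-15:30, 15:45-17:00.
Callum ∩ Jun ∩ Nadia ∩ Leo ∩ Bianca ∩ Wiremu: 14:45-15:30, 15:45-17:00.
Those are the intersection windows.
The first common window of at least 30 minutes is 14:45-15:30, so the earliest start is 14:45.

14:45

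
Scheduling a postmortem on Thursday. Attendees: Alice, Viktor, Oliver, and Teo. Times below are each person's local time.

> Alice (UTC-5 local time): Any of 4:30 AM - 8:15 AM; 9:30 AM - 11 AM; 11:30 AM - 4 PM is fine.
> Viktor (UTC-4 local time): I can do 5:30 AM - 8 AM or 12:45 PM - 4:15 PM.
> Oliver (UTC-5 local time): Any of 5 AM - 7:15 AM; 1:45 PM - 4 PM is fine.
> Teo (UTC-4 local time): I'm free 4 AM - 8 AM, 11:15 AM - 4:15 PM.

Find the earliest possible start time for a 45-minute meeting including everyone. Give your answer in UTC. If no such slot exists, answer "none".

10:00

Alice in UTC: 09:30-13:15, 14:30-16:00, 16:30-21:00 (add 5h to convert from UTC-5).
Viktor in UTC: 09:30-12:00, 16:45-20:15 (add 4h to convert from UTC-4).
Oliver in UTC: 10:00-12:15, 18:45-21:00 (add 5h to convert from UTC-5).
Teo in UTC: 08:00-12:00, 15:15-20:15 (add 4h to convert from UTC-4).
Alice ∩ Viktor: 09:30-12:00, 16:45-20:15.
Alice ∩ Viktor ∩ Oliver: 10:00-12:00, 18:45-20:15.
Alice ∩ Viktor ∩ Oliver ∩ Teo: 10:00-12:00, 18:45-20:15.
So the common availability across everyone is 10:00-12:00, 18:45-20:15.
The first common window of at least 45 minutes is 10:00-12:00, so the earliest start is 10:00.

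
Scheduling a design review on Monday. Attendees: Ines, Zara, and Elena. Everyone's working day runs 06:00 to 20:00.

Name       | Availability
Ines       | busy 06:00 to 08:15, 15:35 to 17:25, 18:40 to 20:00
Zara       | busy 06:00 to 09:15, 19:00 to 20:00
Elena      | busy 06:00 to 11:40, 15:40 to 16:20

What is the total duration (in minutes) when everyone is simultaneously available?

310

Ines free: 08:15-15:35, 17:25-18:40 (invert busy blocks within the working day).
Zara free: 09:15-19:00 (invert busy blocks within the working day).
Elena free: 11:40-15:40, 16:20-20:00 (invert busy blocks within the working day).
Ines ∩ Zara: 09:15-15:35, 17:25-18:40.
Ines ∩ Zara ∩ Elena: 11:40-15:35, 17:25-18:40.
Summing the common windows: 235 + 75 = 310 minutes.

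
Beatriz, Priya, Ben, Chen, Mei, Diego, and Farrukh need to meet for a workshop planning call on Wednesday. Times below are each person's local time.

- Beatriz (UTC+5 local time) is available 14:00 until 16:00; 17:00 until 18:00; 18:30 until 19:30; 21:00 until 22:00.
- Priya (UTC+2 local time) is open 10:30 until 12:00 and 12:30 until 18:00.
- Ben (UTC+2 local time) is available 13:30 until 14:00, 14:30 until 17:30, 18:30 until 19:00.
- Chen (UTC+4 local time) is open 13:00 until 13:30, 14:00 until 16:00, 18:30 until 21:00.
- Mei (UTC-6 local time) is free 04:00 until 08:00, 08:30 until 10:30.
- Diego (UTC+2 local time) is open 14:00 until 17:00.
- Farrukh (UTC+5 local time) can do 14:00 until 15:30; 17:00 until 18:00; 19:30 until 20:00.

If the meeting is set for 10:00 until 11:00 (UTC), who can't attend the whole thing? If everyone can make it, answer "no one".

Ben, Diego, Farrukh, Priya

Beatriz in UTC: 09:00-11:00, 12:00-13:00, 13:30-14:30, 16:00-17:00 (subtract 5h to convert from UTC+5).
Priya in UTC: 08:30-10:00, 10:30-16:00 (subtract 2h to convert from UTC+2).
Ben in UTC: 11:30-12:00, 12:30-15:30, 16:30-17:00 (subtract 2h to convert from UTC+2).
Chen in UTC: 09:00-09:30, 10:00-12:00, 14:30-17:00 (subtract 4h to convert from UTC+4).
Mei in UTC: 10:00-14:00, 14:30-16:30 (add 6h to convert from UTC-6).
Diego in UTC: 12:00-15:00 (subtract 2h to convert from UTC+2).
Farrukh in UTC: 09:00-10:30, 12:00-13:00, 14:30-15:00 (subtract 5h to convert from UTC+5).
Beatriz: free for 10:00-11:00. Priya: not fully free for 10:00-11:00. Ben: not fully free for 10:00-11:00. Chen: free for 10:00-11:00. Mei: free for 10:00-11:00. Diego: not fully free for 10:00-11:00. Farrukh: not fully free for 10:00-11:00.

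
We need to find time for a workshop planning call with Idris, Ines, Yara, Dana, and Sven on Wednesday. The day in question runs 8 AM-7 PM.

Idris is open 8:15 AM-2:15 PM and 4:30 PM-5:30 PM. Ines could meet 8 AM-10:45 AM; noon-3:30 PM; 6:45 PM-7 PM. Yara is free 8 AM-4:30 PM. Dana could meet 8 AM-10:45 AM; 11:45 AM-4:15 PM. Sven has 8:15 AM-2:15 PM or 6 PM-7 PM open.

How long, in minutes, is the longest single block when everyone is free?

150

Idris ∩ Ines: 08:15-10:45, 12:00-14:15.
Idris ∩ Ines ∩ Yara: 08:15-10:45, 12:00-14:15.
Idris ∩ Ines ∩ Yara ∩ Dana: 08:15-10:45, 12:00-14:15.
Idris ∩ Ines ∩ Yara ∩ Dana ∩ Sven: 08:15-10:45, 12:00-14:15.
The longest is 08:15-10:45 at 150 minutes.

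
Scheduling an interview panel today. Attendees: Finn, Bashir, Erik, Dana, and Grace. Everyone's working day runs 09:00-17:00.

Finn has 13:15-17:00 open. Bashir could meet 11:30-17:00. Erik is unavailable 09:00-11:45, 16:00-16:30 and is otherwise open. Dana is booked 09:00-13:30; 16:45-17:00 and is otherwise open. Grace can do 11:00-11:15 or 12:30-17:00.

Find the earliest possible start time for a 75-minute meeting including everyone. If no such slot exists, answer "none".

Finn free: 13:15-17:00.
Bashir free: 11:30-17:00.
Erik free: 11:45-16:00, 16:30-17:00 (invert busy blocks within the working day).
Dana free: 13:30-16:45 (invert busy blocks within the working day).
Grace free: 11:00-11:15, 12:30-17:00.
Finn ∩ Bashir: 13:15-17:00.
Finn ∩ Bashir ∩ Erik: 13:15-16:00, 16:30-17:00.
Finn ∩ Bashir ∩ Erik ∩ Dana: 13:30-16:00, 16:30-16:45.
Finn ∩ Bashir ∩ Erik ∩ Dana ∩ Grace: 13:30-16:00, 16:30-16:45.
The first common window of at least 75 minutes is 13:30-16:00, so the earliest start is 13:30.

13:30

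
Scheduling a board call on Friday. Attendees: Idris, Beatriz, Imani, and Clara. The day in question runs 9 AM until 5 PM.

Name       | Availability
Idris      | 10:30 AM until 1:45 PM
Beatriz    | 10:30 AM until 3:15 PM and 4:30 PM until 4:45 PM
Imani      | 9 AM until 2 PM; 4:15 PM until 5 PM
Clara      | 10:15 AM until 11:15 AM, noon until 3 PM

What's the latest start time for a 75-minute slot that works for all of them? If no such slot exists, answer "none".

Idris ∩ Beatriz: 10:30-13:45.
Idris ∩ Beatriz ∩ Imani: 10:30-13:45.
Idris ∩ Beatriz ∩ Imani ∩ Clara: 10:30-11:15, 12:00-13:45.
The last common window of at least 75 minutes is 12:00-13:45; a 75-minute meeting can start as late as 12:30 and still end by 13:45.

12:30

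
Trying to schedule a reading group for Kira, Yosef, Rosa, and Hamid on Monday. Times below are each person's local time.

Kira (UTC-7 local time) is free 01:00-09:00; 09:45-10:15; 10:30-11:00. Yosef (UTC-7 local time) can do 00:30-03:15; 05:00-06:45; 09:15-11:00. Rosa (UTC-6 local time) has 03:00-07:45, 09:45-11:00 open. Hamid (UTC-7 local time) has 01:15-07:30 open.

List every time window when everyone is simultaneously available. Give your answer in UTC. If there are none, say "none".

Kira in UTC: 08:00-16:00, 16:45-17:15, 17:30-18:00 (add 7h to convert from UTC-7).
Yosef in UTC: 07:30-10:15, 12:00-13:45, 16:15-18:00 (add 7h to convert from UTC-7).
Rosa in UTC: 09:00-13:45, 15:45-17:00 (add 6h to convert from UTC-6).
Hamid in UTC: 08:15-14:30 (add 7h to convert from UTC-7).
Kira ∩ Yosef: 08:00-10:15, 12:00-13:45, 16:45-17:15, 17:30-18:00.
Kira ∩ Yosef ∩ Rosa: 09:00-10:15, 12:00-13:45, 16:45-17:00.
Kira ∩ Yosef ∩ Rosa ∩ Hamid: 09:00-10:15, 12:00-13:45.

09:00-10:15, 12:00-13:45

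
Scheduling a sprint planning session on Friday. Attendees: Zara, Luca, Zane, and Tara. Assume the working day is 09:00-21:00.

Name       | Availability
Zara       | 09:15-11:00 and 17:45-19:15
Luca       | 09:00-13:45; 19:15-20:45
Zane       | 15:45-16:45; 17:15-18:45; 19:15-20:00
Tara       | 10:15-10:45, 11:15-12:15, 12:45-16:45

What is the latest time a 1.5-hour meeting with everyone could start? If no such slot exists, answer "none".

none

Zara ∩ Luca: 09:15-11:00.
Zara ∩ Luca ∩ Zane: ∅.
Zara ∩ Luca ∩ Zane ∩ Tara: ∅.
There is no time when everyone is free.
No common window is at least 90 minutes long.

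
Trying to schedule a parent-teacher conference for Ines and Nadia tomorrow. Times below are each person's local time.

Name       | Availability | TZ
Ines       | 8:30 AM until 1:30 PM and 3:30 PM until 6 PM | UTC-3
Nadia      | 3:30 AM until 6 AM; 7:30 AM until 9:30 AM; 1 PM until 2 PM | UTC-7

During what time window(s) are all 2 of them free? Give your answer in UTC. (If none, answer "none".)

Ines in UTC: 11:30-16:30, 18:30-21:00 (add 3h to convert from UTC-3).
Nadia in UTC: 10:30-13:00, 14:30-16:30, 20:00-21:00 (add 7h to convert from UTC-7).
Ines ∩ Nadia: 11:30-13:00, 14:30-16:30, 20:00-21:00.

11:30-13:00, 14:30-16:30, 20:00-21:00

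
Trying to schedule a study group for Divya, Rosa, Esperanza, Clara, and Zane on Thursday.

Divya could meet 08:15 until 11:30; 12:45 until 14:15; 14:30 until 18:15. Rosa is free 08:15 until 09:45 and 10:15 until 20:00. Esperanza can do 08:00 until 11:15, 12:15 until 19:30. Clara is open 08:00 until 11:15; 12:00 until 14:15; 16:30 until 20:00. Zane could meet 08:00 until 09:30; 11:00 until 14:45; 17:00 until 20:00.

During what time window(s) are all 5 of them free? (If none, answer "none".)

08:15-09:30, 11:00-11:15, 12:45-14:15, 17:00-18:15

Divya ∩ Rosa: 08:15-09:45, 10:15-11:30, 12:45-14:15, 14:30-18:15.
Divya ∩ Rosa ∩ Esperanza: 08:15-09:45, 10:15-11:15, 12:45-14:15, 14:30-18:15.
Divya ∩ Rosa ∩ Esperanza ∩ Clara: 08:15-09:45, 10:15-11:15, 12:45-14:15, 16:30-18:15.
Divya ∩ Rosa ∩ Esperanza ∩ Clara ∩ Zane: 08:15-09:30, 11:00-11:15, 12:45-14:15, 17:00-18:15.
Those are the intersection windows.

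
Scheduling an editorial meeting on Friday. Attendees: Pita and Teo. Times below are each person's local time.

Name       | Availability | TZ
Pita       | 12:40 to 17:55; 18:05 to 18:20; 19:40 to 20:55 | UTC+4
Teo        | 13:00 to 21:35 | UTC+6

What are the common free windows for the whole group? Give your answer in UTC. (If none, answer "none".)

Pita in UTC: 08:40-13:55, 14:05-14:20, 15:40-16:55 (subtract 4h to convert from UTC+4).
Teo in UTC: 07:00-15:35 (subtract 6h to convert from UTC+6).
Pita ∩ Teo: 08:40-13:55, 14:05-14:20.

08:40-13:55, 14:05-14:20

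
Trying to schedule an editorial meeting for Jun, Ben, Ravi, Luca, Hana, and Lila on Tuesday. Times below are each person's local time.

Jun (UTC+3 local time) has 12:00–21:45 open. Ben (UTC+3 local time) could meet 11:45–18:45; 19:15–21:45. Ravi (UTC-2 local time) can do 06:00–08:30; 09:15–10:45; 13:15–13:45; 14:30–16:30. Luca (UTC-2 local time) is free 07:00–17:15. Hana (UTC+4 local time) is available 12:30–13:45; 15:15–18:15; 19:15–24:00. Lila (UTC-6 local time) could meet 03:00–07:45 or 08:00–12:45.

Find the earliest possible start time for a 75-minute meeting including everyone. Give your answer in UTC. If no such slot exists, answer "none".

11:15

Jun in UTC: 09:00-18:45 (subtract 3h to convert from UTC+3).
Ben in UTC: 08:45-15:45, 16:15-18:45 (subtract 3h to convert from UTC+3).
Ravi in UTC: 08:00-10:30, 11:15-12:45, 15:15-15:45, 16:30-18:30 (add 2h to convert from UTC-2).
Luca in UTC: 09:00-19:15 (add 2h to convert from UTC-2).
Hana in UTC: 08:30-09:45, 11:15-14:15, 15:15-20:00 (subtract 4h to convert from UTC+4).
Lila in UTC: 09:00-13:45, 14:00-18:45 (add 6h to convert from UTC-6).
Jun ∩ Ben: 09:00-15:45, 16:15-18:45.
Jun ∩ Ben ∩ Ravi: 09:00-10:30, 11:15-12:45, 15:15-15:45, 16:30-18:30.
Jun ∩ Ben ∩ Ravi ∩ Luca: 09:00-10:30, 11:15-12:45, 15:15-15:45, 16:30-18:30.
Jun ∩ Ben ∩ Ravi ∩ Luca ∩ Hana: 09:00-09:45, 11:15-12:45, 15:15-15:45, 16:30-18:30.
Jun ∩ Ben ∩ Ravi ∩ Luca ∩ Hana ∩ Lila: 09:00-09:45, 11:15-12:45, 15:15-15:45, 16:30-18:30.
The first common window of at least 75 minutes is 11:15-12:45, so the earliest start is 11:15.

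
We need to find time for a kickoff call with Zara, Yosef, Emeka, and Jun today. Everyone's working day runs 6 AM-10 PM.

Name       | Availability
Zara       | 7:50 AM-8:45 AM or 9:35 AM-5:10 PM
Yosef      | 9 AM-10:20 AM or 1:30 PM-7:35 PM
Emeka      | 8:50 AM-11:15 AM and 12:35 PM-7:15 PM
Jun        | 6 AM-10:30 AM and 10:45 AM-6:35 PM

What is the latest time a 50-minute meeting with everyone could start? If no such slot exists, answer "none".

16:20

Zara ∩ Yosef: 09:35-10:20, 13:30-17:10.
Zara ∩ Yosef ∩ Emeka: 09:35-10:20, 13:30-17:10.
Zara ∩ Yosef ∩ Emeka ∩ Jun: 09:35-10:20, 13:30-17:10.
So the common availability across everyone is 09:35-10:20, 13:30-17:10.
The last common window of at least 50 minutes is 13:30-17:10; a 50-minute meeting can start as late as 16:20 and still end by 17:10.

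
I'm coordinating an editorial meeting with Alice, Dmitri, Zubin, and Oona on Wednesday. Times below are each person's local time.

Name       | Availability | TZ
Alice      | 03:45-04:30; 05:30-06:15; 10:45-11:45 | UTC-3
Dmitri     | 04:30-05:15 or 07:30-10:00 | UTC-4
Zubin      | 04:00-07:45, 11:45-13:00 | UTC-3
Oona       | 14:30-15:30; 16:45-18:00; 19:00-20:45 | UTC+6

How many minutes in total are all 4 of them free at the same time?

45

Alice in UTC: 06:45-07:30, 08:30-09:15, 13:45-14:45 (add 3h to convert from UTC-3).
Dmitri in UTC: 08:30-09:15, 11:30-14:00 (add 4h to convert from UTC-4).
Zubin in UTC: 07:00-10:45, 14:45-16:00 (add 3h to convert from UTC-3).
Oona in UTC: 08:30-09:30, 10:45-12:00, 13:00-14:45 (subtract 6h to convert from UTC+6).
Alice ∩ Dmitri: 08:30-09:15, 13:45-14:00.
Alice ∩ Dmitri ∩ Zubin: 08:30-09:15.
Alice ∩ Dmitri ∩ Zubin ∩ Oona: 08:30-09:15.
That's a single block of 45 minutes.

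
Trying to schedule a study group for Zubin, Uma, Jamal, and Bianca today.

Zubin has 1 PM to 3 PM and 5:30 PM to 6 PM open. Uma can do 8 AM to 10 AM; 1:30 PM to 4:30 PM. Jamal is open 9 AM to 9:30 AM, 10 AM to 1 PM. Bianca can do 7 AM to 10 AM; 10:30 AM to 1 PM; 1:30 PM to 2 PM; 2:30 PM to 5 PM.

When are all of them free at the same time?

none

Zubin ∩ Uma: 13:30-15:00.
Zubin ∩ Uma ∩ Jamal: ∅.
Zubin ∩ Uma ∩ Jamal ∩ Bianca: ∅.
There is no time when everyone is free.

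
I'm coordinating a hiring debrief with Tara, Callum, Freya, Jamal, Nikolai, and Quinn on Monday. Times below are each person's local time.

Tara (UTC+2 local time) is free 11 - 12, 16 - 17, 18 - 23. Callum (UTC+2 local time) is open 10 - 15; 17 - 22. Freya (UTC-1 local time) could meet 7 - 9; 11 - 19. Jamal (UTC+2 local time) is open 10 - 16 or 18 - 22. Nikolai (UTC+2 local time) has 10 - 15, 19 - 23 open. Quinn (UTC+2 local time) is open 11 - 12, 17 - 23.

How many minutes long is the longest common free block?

Tara in UTC: 09:00-10:00, 14:00-15:00, 16:00-21:00 (subtract 2h to convert from UTC+2).
Callum in UTC: 08:00-13:00, 15:00-20:00 (subtract 2h to convert from UTC+2).
Freya in UTC: 08:00-10:00, 12:00-20:00 (add 1h to convert from UTC-1).
Jamal in UTC: 08:00-14:00, 16:00-20:00 (subtract 2h to convert from UTC+2).
Nikolai in UTC: 08:00-13:00, 17:00-21:00 (subtract 2h to convert from UTC+2).
Quinn in UTC: 09:00-10:00, 15:00-21:00 (subtract 2h to convert from UTC+2).
Tara ∩ Callum: 09:00-10:00, 16:00-20:00.
Tara ∩ Callum ∩ Freya: 09:00-10:00, 16:00-20:00.
Tara ∩ Callum ∩ Freya ∩ Jamal: 09:00-10:00, 16:00-20:00.
Tara ∩ Callum ∩ Freya ∩ Jamal ∩ Nikolai: 09:00-10:00, 17:00-20:00.
Tara ∩ Callum ∩ Freya ∩ Jamal ∩ Nikolai ∩ Quinn: 09:00-10:00, 17:00-20:00.
So the common availability across everyone is 09:00-10:00, 17:00-20:00.
The longest is 17:00-20:00 at 180 minutes.

180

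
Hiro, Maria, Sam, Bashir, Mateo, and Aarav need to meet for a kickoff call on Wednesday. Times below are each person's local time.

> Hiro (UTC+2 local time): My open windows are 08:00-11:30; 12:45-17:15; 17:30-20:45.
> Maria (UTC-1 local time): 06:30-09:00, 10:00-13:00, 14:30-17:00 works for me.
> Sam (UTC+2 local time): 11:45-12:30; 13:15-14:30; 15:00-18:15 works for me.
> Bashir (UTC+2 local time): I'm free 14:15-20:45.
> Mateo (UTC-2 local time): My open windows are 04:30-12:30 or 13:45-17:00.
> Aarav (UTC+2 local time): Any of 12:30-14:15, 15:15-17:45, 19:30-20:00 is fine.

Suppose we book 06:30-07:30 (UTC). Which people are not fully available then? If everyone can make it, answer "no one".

Hiro in UTC: 06:00-09:30, 10:45-15:15, 15:30-18:45 (subtract 2h to convert from UTC+2).
Maria in UTC: 07:30-10:00, 11:00-14:00, 15:30-18:00 (add 1h to convert from UTC-1).
Sam in UTC: 09:45-10:30, 11:15-12:30, 13:00-16:15 (subtract 2h to convert from UTC+2).
Bashir in UTC: 12:15-18:45 (subtract 2h to convert from UTC+2).
Mateo in UTC: 06:30-14:30, 15:45-19:00 (add 2h to convert from UTC-2).
Aarav in UTC: 10:30-12:15, 13:15-15:45, 17:30-18:00 (subtract 2h to convert from UTC+2).
Hiro: free for 06:30-07:30. Maria: not fully free for 06:30-07:30. Sam: not fully free for 06:30-07:30. Bashir: not fully free for 06:30-07:30. Mateo: free for 06:30-07:30. Aarav: not fully free for 06:30-07:30.

Aarav, Bashir, Maria, Sam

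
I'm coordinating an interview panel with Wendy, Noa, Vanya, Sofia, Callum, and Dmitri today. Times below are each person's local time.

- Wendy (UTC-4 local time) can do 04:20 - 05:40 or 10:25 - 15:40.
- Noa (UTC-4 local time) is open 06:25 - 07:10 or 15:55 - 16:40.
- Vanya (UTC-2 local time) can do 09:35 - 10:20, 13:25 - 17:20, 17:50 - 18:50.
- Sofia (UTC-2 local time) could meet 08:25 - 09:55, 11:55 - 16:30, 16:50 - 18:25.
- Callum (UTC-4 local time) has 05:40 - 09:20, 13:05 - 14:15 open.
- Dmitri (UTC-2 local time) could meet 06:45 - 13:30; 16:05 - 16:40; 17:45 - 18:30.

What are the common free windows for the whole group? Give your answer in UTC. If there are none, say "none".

none

Wendy in UTC: 08:20-09:40, 14:25-19:40 (add 4h to convert from UTC-4).
Noa in UTC: 10:25-11:10, 19:55-20:40 (add 4h to convert from UTC-4).
Vanya in UTC: 11:35-12:20, 15:25-19:20, 19:50-20:50 (add 2h to convert from UTC-2).
Sofia in UTC: 10:25-11:55, 13:55-18:30, 18:50-20:25 (add 2h to convert from UTC-2).
Callum in UTC: 09:40-13:20, 17:05-18:15 (add 4h to convert from UTC-4).
Dmitri in UTC: 08:45-15:30, 18:05-18:40, 19:45-20:30 (add 2h to convert from UTC-2).
Wendy ∩ Noa: ∅.
Wendy ∩ Noa ∩ Vanya: ∅.
Wendy ∩ Noa ∩ Vanya ∩ Sofia: ∅.
Wendy ∩ Noa ∩ Vanya ∩ Sofia ∩ Callum: ∅.
Wendy ∩ Noa ∩ Vanya ∩ Sofia ∩ Callum ∩ Dmitri: ∅.
There is no time when everyone is free.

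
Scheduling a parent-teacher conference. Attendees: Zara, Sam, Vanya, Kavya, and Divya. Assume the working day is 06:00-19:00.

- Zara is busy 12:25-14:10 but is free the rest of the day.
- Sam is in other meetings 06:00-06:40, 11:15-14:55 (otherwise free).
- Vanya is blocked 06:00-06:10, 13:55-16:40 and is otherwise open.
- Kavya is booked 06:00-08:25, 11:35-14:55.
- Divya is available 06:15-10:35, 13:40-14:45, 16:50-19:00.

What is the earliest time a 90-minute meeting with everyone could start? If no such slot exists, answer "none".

08:25

Zara free: 06:00-12:25, 14:10-19:00 (invert busy blocks within the working day).
Sam free: 06:40-11:15, 14:55-19:00 (invert busy blocks within the working day).
Vanya free: 06:10-13:55, 16:40-19:00 (invert busy blocks within the working day).
Kavya free: 08:25-11:35, 14:55-19:00 (invert busy blocks within the working day).
Divya free: 06:15-10:35, 13:40-14:45, 16:50-19:00.
Zara ∩ Sam: 06:40-11:15, 14:55-19:00.
Zara ∩ Sam ∩ Vanya: 06:40-11:15, 16:40-19:00.
Zara ∩ Sam ∩ Vanya ∩ Kavya: 08:25-11:15, 16:40-19:00.
Zara ∩ Sam ∩ Vanya ∩ Kavya ∩ Divya: 08:25-10:35, 16:50-19:00.
So the common availability across everyone is 08:25-10:35, 16:50-19:00.
The first common window of at least 90 minutes is 08:25-10:35, so the earliest start is 08:25.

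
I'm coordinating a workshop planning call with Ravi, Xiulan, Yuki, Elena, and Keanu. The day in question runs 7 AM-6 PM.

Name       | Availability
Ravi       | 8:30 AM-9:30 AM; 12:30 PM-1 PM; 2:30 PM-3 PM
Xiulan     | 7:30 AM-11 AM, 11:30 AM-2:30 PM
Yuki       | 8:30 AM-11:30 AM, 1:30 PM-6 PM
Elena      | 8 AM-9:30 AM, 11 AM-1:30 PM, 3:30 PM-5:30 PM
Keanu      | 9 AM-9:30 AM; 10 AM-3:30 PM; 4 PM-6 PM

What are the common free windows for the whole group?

09:00-09:30

Ravi ∩ Xiulan: 08:30-09:30, 12:30-13:00.
Ravi ∩ Xiulan ∩ Yuki: 08:30-09:30.
Ravi ∩ Xiulan ∩ Yuki ∩ Elena: 08:30-09:30.
Ravi ∩ Xiulan ∩ Yuki ∩ Elena ∩ Keanu: 09:00-09:30.
Those are the intersection windows.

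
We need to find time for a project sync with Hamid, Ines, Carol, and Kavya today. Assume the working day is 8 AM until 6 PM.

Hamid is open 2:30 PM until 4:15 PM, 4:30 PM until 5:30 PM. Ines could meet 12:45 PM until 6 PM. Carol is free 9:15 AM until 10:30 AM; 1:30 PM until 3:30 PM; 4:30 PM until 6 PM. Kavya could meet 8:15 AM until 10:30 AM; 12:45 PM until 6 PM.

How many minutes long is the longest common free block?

Hamid ∩ Ines: 14:30-16:15, 16:30-17:30.
Hamid ∩ Ines ∩ Carol: 14:30-15:30, 16:30-17:30.
Hamid ∩ Ines ∩ Carol ∩ Kavya: 14:30-15:30, 16:30-17:30.
The longest is 14:30-15:30 at 60 minutes.

60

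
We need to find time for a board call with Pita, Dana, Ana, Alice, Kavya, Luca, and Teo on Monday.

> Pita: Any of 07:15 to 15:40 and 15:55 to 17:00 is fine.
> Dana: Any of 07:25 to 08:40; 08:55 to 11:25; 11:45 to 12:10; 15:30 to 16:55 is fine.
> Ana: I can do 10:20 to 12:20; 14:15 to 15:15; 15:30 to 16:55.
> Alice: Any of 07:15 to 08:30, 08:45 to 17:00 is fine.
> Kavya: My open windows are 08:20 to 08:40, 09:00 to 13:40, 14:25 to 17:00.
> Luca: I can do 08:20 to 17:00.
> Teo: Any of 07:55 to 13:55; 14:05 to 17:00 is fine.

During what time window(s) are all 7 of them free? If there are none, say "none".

10:20-11:25, 11:45-12:10, 15:30-15:40, 15:55-16:55

Pita ∩ Dana: 07:25-08:40, 08:55-11:25, 11:45-12:10, 15:30-15:40, 15:55-16:55.
Pita ∩ Dana ∩ Ana: 10:20-11:25, 11:45-12:10, 15:30-15:40, 15:55-16:55.
Pita ∩ Dana ∩ Ana ∩ Alice: 10:20-11:25, 11:45-12:10, 15:30-15:40, 15:55-16:55.
Pita ∩ Dana ∩ Ana ∩ Alice ∩ Kavya: 10:20-11:25, 11:45-12:10, 15:30-15:40, 15:55-16:55.
Pita ∩ Dana ∩ Ana ∩ Alice ∩ Kavya ∩ Luca: 10:20-11:25, 11:45-12:10, 15:30-15:40, 15:55-16:55.
Pita ∩ Dana ∩ Ana ∩ Alice ∩ Kavya ∩ Luca ∩ Teo: 10:20-11:25, 11:45-12:10, 15:30-15:40, 15:55-16:55.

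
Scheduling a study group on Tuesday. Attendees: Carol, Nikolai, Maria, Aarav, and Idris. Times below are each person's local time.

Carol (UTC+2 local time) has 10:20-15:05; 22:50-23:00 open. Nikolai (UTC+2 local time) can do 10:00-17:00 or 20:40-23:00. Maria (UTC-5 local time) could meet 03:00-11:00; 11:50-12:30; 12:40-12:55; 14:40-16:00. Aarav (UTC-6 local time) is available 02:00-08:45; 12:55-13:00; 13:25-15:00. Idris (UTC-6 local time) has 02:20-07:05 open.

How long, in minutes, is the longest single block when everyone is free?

Carol in UTC: 08:20-13:05, 20:50-21:00 (subtract 2h to convert from UTC+2).
Nikolai in UTC: 08:00-15:00, 18:40-21:00 (subtract 2h to convert from UTC+2).
Maria in UTC: 08:00-16:00, 16:50-17:30, 17:40-17:55, 19:40-21:00 (add 5h to convert from UTC-5).
Aarav in UTC: 08:00-14:45, 18:55-19:00, 19:25-21:00 (add 6h to convert from UTC-6).
Idris in UTC: 08:20-13:05 (add 6h to convert from UTC-6).
Carol ∩ Nikolai: 08:20-13:05, 20:50-21:00.
Carol ∩ Nikolai ∩ Maria: 08:20-13:05, 20:50-21:00.
Carol ∩ Nikolai ∩ Maria ∩ Aarav: 08:20-13:05, 20:50-21:00.
Carol ∩ Nikolai ∩ Maria ∩ Aarav ∩ Idris: 08:20-13:05.
The longest is 08:20-13:05 at 285 minutes.

285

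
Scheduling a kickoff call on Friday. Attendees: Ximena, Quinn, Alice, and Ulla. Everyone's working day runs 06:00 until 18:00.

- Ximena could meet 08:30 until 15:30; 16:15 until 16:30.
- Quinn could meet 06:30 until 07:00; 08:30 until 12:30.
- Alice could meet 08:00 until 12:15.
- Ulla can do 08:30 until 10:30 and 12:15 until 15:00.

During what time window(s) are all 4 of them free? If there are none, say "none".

08:30-10:30

Ximena ∩ Quinn: 08:30-12:30.
Ximena ∩ Quinn ∩ Alice: 08:30-12:15.
Ximena ∩ Quinn ∩ Alice ∩ Ulla: 08:30-10:30.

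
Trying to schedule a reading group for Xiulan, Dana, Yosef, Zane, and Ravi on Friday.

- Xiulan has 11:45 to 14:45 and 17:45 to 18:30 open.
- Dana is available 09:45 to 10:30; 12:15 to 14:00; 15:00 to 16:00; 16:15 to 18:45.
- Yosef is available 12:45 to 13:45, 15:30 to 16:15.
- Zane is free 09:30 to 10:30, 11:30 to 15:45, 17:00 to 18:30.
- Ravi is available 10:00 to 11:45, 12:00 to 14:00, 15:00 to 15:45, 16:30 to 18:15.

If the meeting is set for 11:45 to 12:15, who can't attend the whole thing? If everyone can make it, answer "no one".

Xiulan: free for 11:45-12:15. Dana: not fully free for 11:45-12:15. Yosef: not fully free for 11:45-12:15. Zane: free for 11:45-12:15. Ravi: not fully free for 11:45-12:15.

Dana, Ravi, Yosef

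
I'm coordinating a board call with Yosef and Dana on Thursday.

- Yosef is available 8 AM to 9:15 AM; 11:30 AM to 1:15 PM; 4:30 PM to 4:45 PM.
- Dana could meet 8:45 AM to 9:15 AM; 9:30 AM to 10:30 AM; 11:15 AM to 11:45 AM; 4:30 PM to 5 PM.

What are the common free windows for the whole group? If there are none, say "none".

08:45-09:15, 11:30-11:45, 16:30-16:45

Yosef ∩ Dana: 08:45-09:15, 11:30-11:45, 16:30-16:45.
Those are the intersection windows.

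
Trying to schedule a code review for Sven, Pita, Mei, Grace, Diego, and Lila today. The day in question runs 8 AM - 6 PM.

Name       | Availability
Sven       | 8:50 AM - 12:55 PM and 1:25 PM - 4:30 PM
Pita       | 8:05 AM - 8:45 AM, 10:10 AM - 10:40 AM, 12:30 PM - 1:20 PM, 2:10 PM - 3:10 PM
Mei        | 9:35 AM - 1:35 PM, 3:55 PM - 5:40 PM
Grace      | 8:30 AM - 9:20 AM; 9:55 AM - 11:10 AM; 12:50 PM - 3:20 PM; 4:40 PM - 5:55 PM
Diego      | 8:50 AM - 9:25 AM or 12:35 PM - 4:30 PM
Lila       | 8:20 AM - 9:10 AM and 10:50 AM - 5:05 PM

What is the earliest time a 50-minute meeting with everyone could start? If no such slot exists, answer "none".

Sven ∩ Pita: 10:10-10:40, 12:30-12:55, 14:10-15:10.
Sven ∩ Pita ∩ Mei: 10:10-10:40, 12:30-12:55.
Sven ∩ Pita ∩ Mei ∩ Grace: 10:10-10:40, 12:50-12:55.
Sven ∩ Pita ∩ Mei ∩ Grace ∩ Diego: 12:50-12:55.
Sven ∩ Pita ∩ Mei ∩ Grace ∩ Diego ∩ Lila: 12:50-12:55.
No common window is at least 50 minutes long.

none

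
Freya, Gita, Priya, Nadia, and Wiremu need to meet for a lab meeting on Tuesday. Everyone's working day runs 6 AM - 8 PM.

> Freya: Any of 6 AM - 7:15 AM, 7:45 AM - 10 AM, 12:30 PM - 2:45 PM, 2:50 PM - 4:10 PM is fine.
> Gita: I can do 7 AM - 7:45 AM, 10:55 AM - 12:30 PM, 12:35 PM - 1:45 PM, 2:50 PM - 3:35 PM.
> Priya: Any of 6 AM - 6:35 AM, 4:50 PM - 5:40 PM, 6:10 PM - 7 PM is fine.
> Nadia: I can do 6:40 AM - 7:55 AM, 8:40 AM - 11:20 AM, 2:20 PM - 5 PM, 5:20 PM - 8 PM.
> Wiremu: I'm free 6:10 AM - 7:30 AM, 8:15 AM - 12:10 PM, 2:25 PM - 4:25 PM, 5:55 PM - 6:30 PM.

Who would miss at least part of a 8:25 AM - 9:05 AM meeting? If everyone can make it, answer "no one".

Freya: free for 08:25-09:05. Gita: not fully free for 08:25-09:05. Priya: not fully free for 08:25-09:05. Nadia: not fully free for 08:25-09:05. Wiremu: free for 08:25-09:05.

Gita, Nadia, Priya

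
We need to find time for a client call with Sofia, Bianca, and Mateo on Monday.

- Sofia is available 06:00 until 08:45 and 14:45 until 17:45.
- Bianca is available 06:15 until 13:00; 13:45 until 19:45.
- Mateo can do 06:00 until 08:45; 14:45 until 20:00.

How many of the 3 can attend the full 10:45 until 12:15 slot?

Bianca can make the full 10:45-12:15 slot — that's 1.

1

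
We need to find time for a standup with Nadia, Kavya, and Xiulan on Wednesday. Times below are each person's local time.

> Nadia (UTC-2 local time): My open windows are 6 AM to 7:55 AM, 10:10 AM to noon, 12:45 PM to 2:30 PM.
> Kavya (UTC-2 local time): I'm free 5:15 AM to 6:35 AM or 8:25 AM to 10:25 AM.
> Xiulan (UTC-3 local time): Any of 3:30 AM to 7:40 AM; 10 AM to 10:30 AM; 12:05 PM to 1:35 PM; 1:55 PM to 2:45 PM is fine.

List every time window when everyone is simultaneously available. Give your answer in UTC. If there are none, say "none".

Nadia in UTC: 08:00-09:55, 12:10-14:00, 14:45-16:30 (add 2h to convert from UTC-2).
Kavya in UTC: 07:15-08:35, 10:25-12:25 (add 2h to convert from UTC-2).
Xiulan in UTC: 06:30-10:40, 13:00-13:30, 15:05-16:35, 16:55-17:45 (add 3h to convert from UTC-3).
Nadia ∩ Kavya: 08:00-08:35, 12:10-12:25.
Nadia ∩ Kavya ∩ Xiulan: 08:00-08:35.

08:00-08:35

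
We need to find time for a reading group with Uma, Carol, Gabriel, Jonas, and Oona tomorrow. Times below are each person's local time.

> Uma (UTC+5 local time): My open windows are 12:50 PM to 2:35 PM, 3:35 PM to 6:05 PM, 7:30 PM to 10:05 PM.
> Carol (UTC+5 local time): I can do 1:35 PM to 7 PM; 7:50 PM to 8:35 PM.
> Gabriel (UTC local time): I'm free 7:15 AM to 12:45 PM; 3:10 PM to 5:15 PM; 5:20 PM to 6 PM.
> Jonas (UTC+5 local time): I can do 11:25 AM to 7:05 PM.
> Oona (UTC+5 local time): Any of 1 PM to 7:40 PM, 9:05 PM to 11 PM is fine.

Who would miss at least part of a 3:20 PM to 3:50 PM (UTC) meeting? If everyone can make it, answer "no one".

Uma in UTC: 07:50-09:35, 10:35-13:05, 14:30-17:05 (subtract 5h to convert from UTC+5).
Carol in UTC: 08:35-14:00, 14:50-15:35 (subtract 5h to convert from UTC+5).
Gabriel in UTC: 07:15-12:45, 15:10-17:15, 17:20-18:00.
Jonas in UTC: 06:25-14:05 (subtract 5h to convert from UTC+5).
Oona in UTC: 08:00-14:40, 16:05-18:00 (subtract 5h to convert from UTC+5).
Uma: free for 15:20-15:50. Carol: not fully free for 15:20-15:50. Gabriel: free for 15:20-15:50. Jonas: not fully free for 15:20-15:50. Oona: not fully free for 15:20-15:50.

Carol, Jonas, Oona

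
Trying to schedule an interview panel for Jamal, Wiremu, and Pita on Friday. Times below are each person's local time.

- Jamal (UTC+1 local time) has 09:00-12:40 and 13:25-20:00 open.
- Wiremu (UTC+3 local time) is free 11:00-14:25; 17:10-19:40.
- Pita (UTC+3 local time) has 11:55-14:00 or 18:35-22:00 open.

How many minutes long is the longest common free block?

Jamal in UTC: 08:00-11:40, 12:25-19:00 (subtract 1h to convert from UTC+1).
Wiremu in UTC: 08:00-11:25, 14:10-16:40 (subtract 3h to convert from UTC+3).
Pita in UTC: 08:55-11:00, 15:35-19:00 (subtract 3h to convert from UTC+3).
Jamal ∩ Wiremu: 08:00-11:25, 14:10-16:40.
Jamal ∩ Wiremu ∩ Pita: 08:55-11:00, 15:35-16:40.
The longest is 08:55-11:00 at 125 minutes.

125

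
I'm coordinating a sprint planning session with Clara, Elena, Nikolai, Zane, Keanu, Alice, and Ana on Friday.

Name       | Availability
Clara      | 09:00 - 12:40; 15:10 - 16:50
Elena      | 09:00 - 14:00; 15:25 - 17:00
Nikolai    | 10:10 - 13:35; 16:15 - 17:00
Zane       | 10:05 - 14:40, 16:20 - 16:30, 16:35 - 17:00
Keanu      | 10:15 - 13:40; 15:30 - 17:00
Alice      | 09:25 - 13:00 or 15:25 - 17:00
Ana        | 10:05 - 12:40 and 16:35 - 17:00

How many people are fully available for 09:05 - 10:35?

Clara and Elena can make the full 09:05-10:35 slot — that's 2.

2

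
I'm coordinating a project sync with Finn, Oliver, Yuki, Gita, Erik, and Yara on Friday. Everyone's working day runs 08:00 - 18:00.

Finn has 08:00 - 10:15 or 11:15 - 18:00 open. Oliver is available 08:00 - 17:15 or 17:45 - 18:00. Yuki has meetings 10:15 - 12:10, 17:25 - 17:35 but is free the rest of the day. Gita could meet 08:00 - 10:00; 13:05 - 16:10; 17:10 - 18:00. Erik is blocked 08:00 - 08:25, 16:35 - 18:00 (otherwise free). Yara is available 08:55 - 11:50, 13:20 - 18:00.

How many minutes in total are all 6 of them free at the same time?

235

Finn free: 08:00-10:15, 11:15-18:00.
Oliver free: 08:00-17:15, 17:45-18:00.
Yuki free: 08:00-10:15, 12:10-17:25, 17:35-18:00 (invert busy blocks within the working day).
Gita free: 08:00-10:00, 13:05-16:10, 17:10-18:00.
Erik free: 08:25-16:35 (invert busy blocks within the working day).
Yara free: 08:55-11:50, 13:20-18:00.
Finn ∩ Oliver: 08:00-10:15, 11:15-17:15, 17:45-18:00.
Finn ∩ Oliver ∩ Yuki: 08:00-10:15, 12:10-17:15, 17:45-18:00.
Finn ∩ Oliver ∩ Yuki ∩ Gita: 08:00-10:00, 13:05-16:10, 17:10-17:15, 17:45-18:00.
Finn ∩ Oliver ∩ Yuki ∩ Gita ∩ Erik: 08:25-10:00, 13:05-16:10.
Finn ∩ Oliver ∩ Yuki ∩ Gita ∩ Erik ∩ Yara: 08:55-10:00, 13:20-16:10.
So the common availability across everyone is 08:55-10:00, 13:20-16:10.
Summing the common windows: 65 + 170 = 235 minutes.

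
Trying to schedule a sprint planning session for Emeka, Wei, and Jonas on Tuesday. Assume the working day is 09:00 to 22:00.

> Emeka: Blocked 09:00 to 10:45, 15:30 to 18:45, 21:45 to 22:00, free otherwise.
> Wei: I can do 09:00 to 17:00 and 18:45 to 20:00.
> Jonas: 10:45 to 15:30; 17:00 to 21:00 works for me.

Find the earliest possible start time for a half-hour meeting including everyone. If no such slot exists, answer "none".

10:45

Emeka free: 10:45-15:30, 18:45-21:45 (invert busy blocks within the working day).
Wei free: 09:00-17:00, 18:45-20:00.
Jonas free: 10:45-15:30, 17:00-21:00.
Emeka ∩ Wei: 10:45-15:30, 18:45-20:00.
Emeka ∩ Wei ∩ Jonas: 10:45-15:30, 18:45-20:00.
The first common window of at least 30 minutes is 10:45-15:30, so the earliest start is 10:45.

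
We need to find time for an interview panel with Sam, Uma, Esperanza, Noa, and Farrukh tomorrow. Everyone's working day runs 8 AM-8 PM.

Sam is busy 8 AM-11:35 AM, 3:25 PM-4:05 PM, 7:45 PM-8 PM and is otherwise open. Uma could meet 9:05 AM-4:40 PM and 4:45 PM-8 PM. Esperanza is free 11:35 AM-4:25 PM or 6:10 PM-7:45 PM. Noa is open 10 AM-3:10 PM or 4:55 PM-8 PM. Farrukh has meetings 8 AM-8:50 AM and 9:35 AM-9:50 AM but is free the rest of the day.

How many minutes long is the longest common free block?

215

Sam free: 11:35-15:25, 16:05-19:45 (invert busy blocks within the working day).
Uma free: 09:05-16:40, 16:45-20:00.
Esperanza free: 11:35-16:25, 18:10-19:45.
Noa free: 10:00-15:10, 16:55-20:00.
Farrukh free: 08:50-09:35, 09:50-20:00 (invert busy blocks within the working day).
Sam ∩ Uma: 11:35-15:25, 16:05-16:40, 16:45-19:45.
Sam ∩ Uma ∩ Esperanza: 11:35-15:25, 16:05-16:25, 18:10-19:45.
Sam ∩ Uma ∩ Esperanza ∩ Noa: 11:35-15:10, 18:10-19:45.
Sam ∩ Uma ∩ Esperanza ∩ Noa ∩ Farrukh: 11:35-15:10, 18:10-19:45.
The longest is 11:35-15:10 at 215 minutes.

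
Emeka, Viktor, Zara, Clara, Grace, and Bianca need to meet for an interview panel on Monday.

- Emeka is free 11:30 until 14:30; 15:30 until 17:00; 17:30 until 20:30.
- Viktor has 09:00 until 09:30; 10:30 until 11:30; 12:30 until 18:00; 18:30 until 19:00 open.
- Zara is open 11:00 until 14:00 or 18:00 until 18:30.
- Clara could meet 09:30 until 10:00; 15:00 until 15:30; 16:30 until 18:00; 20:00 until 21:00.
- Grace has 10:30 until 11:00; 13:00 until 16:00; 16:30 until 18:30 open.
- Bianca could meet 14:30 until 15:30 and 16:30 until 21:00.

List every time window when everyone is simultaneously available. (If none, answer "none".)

none

Emeka ∩ Viktor: 12:30-14:30, 15:30-17:00, 17:30-18:00, 18:30-19:00.
Emeka ∩ Viktor ∩ Zara: 12:30-14:00.
Emeka ∩ Viktor ∩ Zara ∩ Clara: ∅.
Emeka ∩ Viktor ∩ Zara ∩ Clara ∩ Grace: ∅.
Emeka ∩ Viktor ∩ Zara ∩ Clara ∩ Grace ∩ Bianca: ∅.
There is no time when everyone is free.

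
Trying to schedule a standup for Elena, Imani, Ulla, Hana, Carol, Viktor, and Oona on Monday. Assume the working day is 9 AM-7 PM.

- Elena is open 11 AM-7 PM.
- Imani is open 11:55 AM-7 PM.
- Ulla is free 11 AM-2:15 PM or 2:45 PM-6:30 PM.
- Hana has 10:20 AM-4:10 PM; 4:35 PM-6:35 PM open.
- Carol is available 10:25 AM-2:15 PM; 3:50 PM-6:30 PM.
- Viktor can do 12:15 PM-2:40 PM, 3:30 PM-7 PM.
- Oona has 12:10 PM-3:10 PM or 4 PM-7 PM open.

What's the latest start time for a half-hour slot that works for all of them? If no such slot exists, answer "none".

Elena ∩ Imani: 11:55-19:00.
Elena ∩ Imani ∩ Ulla: 11:55-14:15, 14:45-18:30.
Elena ∩ Imani ∩ Ulla ∩ Hana: 11:55-14:15, 14:45-16:10, 16:35-18:30.
Elena ∩ Imani ∩ Ulla ∩ Hana ∩ Carol: 11:55-14:15, 15:50-16:10, 16:35-18:30.
Elena ∩ Imani ∩ Ulla ∩ Hana ∩ Carol ∩ Viktor: 12:15-14:15, 15:50-16:10, 16:35-18:30.
Elena ∩ Imani ∩ Ulla ∩ Hana ∩ Carol ∩ Viktor ∩ Oona: 12:15-14:15, 16:00-16:10, 16:35-18:30.
The last common window of at least 30 minutes is 16:35-18:30; a 30-minute meeting can start as late as 18:00 and still end by 18:30.

18:00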